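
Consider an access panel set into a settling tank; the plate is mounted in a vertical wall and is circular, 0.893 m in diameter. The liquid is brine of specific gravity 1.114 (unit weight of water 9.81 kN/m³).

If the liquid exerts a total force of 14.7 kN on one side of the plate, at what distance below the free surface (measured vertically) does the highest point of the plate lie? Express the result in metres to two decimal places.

γ = 1.114 × 9.81 = 10.92834 kN/m³.
A = π(0.4465)² = 0.626315 m².
From F = γ·h_c·A, the centroid depth is h_c = 14.7/(10.92834 × 0.626315) = 2.14768 m.
The centroid is at the centre, 0.4465 m below the top of the plate, so the highest point sits at h_top = 2.14768 − 0.4465 = 1.70118 m below the surface.

d_top ≈ 1.70 m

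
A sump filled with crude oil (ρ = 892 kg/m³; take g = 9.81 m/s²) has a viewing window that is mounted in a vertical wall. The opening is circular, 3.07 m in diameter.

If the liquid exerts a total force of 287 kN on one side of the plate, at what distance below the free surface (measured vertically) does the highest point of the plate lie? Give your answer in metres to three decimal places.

d_top ≈ 2.896 m

γ = ρg = 892 × 9.81 / 1000 = 8.75052 kN/m³.
A = π(1.535)² = 7.4023 m².
From F = γ·h_c·A, the centroid depth is h_c = 287/(8.75052 × 7.4023) = 4.43079 m.
The centroid is at the centre, 1.535 m below the top of the plate, so the highest point sits at h_top = 4.43079 − 1.535 = 2.89579 m below the surface.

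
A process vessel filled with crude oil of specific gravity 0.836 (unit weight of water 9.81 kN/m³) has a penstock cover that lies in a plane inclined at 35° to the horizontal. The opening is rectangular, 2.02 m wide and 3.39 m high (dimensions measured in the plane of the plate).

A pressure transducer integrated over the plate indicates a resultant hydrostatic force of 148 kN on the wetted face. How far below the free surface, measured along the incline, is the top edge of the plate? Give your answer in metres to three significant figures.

γ = 0.836 × 9.81 = 8.20116 kN/m³.
A = 2.02 × 3.39 = 6.8478 m².
From F = γ·h_c·A, the centroid depth is h_c = 148/(8.20116 × 6.8478) = 2.63533 m.
Let θ = 35° be the plate's angle to the horizontal; measure y along the incline from where the plane meets the free surface. Vertical depth h = y·sinθ with sinθ = 0.573576.
Along the incline, y_c = h_c/sinθ = 2.63533/0.573576 = 4.59456 m.
The centroid lies 3.39/2 = 1.695 m below the top edge, so the top edge sits at y_top = 4.59456 − 1.695 = 2.89956 m along the incline.

y_top ≈ 2.90 m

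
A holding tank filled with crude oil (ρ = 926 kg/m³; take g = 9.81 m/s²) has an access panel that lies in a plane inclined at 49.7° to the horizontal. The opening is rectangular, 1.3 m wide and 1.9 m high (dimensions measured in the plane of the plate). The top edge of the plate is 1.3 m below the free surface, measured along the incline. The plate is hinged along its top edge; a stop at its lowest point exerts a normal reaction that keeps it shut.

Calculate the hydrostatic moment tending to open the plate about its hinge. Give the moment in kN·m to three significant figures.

γ = ρg = 926 × 9.81 / 1000 = 9.08406 kN/m³.
Let θ = 49.7° be the plate's angle to the horizontal; measure y along the incline from where the plane meets the free surface. Vertical depth h = y·sinθ with sinθ = 0.762668.
The centroid lies 1.9/2 = 0.95 m below the top edge, so y_c = 1.3 + 0.95 = 2.25 m and h_c = 2.25 × 0.762668 = 1.716 m.
A = 1.3 × 1.9 = 2.47 m².
Resultant F = γ·h_c·A = 9.08406 × 1.716 × 2.47 = 38.503 kN.
I_c = b·h³/12 = 1.3 × 1.9³/12 = 0.743058 m⁴.
Centre of pressure: y_p = y_c + I_c/(y_c·A) = 2.25 + 0.743058/(2.25 × 2.47) = 2.25 + 0.133704 = 2.3837 m along the plane.
The resultant acts 0.95 + 0.133704 = 1.0837 m (along the plate) below the hinge at the top edge, so the moment about the hinge is M = F × 1.0837 = 38.503 × 1.0837 = 41.7257 kN·m.

M ≈ 41.7 kN·m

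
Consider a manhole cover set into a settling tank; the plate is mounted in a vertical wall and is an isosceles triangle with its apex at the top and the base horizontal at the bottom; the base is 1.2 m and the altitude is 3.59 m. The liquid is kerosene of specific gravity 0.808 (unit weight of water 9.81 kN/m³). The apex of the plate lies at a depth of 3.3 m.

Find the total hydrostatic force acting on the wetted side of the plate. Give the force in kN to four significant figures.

F ≈ 97.21 kN

γ = 0.808 × 9.81 = 7.92648 kN/m³.
With the apex up, the centroid sits 2h/3 = 2 × 3.59/3 = 2.39333 m below the apex, so the centroid depth is h_c = 3.3 + 2.39333 = 5.69333 m.
A = ½ × 1.2 × 3.59 = 2.154 m².
Resultant F = γ·h_c·A = 7.92648 × 5.69333 × 2.154 = 97.2059 kN.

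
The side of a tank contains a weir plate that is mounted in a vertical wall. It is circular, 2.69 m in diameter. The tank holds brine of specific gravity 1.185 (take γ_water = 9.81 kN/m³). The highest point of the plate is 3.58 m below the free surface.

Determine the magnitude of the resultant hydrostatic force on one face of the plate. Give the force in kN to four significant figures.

γ = 1.185 × 9.81 = 11.62485 kN/m³.
The centroid is at the centre, 1.345 m below the top of the plate, so the centroid depth is h_c = 3.58 + 1.345 = 4.925 m.
A = π(1.345)² = 5.68322 m².
Resultant F = γ·h_c·A = 11.62485 × 4.925 × 5.68322 = 325.378 kN.

F ≈ 325.4 kN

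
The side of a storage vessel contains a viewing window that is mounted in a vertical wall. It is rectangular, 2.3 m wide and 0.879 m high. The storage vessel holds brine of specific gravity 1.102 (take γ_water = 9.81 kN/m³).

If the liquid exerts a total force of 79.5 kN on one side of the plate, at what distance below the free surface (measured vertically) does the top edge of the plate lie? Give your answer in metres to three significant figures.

γ = 1.102 × 9.81 = 10.81062 kN/m³.
A = 2.3 × 0.879 = 2.0217 m².
From F = γ·h_c·A, the centroid depth is h_c = 79.5/(10.81062 × 2.0217) = 3.63747 m.
The centroid lies 0.879/2 = 0.4395 m below the top edge, so the top edge sits at h_top = 3.63747 − 0.4395 = 3.19797 m below the surface.

d_top ≈ 3.20 m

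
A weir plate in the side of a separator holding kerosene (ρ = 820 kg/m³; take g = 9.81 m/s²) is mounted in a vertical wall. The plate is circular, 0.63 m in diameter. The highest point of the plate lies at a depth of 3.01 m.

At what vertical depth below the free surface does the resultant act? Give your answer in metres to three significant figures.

γ = ρg = 820 × 9.81 / 1000 = 8.0442 kN/m³.
The centroid is at the centre, 0.315 m below the top of the plate, so the centroid depth is h_c = 3.01 + 0.315 = 3.325 m.
A = π(0.315)² = 0.311725 m².
Resultant F = γ·h_c·A = 8.0442 × 3.325 × 0.311725 = 8.3377 kN.
I_c = πr⁴/4 = π × 0.315⁴/4 = 0.00773272 m⁴.
Centre of pressure: y_p = y_c + I_c/(y_c·A) = 3.325 + 0.00773272/(3.325 × 0.311725) = 3.325 + 0.00746052 = 3.33246 m along the plane.

h_p = 3.33 m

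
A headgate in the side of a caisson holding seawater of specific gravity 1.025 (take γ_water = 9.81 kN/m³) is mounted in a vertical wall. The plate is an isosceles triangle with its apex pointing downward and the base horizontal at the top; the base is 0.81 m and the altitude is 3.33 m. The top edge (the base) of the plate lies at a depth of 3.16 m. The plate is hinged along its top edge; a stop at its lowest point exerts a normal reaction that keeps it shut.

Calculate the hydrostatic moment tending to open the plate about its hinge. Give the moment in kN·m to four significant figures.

γ = 1.025 × 9.81 = 10.05525 kN/m³.
With the apex down, the centroid sits h/3 = 3.33/3 = 1.11 m below the base (the top edge), so the centroid depth is h_c = 3.16 + 1.11 = 4.27 m.
A = ½ × 0.81 × 3.33 = 1.34865 m².
Resultant F = γ·h_c·A = 10.05525 × 4.27 × 1.34865 = 57.9055 kN.
I_c = b·h³/36 = 0.81 × 3.33³/36 = 0.830836 m⁴.
Centre of pressure: y_p = y_c + I_c/(y_c·A) = 4.27 + 0.830836/(4.27 × 1.34865) = 4.27 + 0.144274 = 4.41427 m along the plane.
The resultant acts 1.11 + 0.144274 = 1.25427 m (along the plate) below the hinge at the top edge, so the moment about the hinge is M = F × 1.25427 = 57.9055 × 1.25427 = 72.6291 kN·m.

M ≈ 72.63 kN·m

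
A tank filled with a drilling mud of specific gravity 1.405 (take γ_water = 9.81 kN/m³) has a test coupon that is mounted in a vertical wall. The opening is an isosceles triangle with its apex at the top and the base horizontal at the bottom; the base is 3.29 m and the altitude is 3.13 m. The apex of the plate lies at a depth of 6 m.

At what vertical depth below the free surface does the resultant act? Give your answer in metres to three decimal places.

h_p = 8.154 m

γ = 1.405 × 9.81 = 13.78305 kN/m³.
With the apex up, the centroid sits 2h/3 = 2 × 3.13/3 = 2.08667 m below the apex, so the centroid depth is h_c = 6 + 2.08667 = 8.08667 m.
A = ½ × 3.29 × 3.13 = 5.14885 m².
Resultant F = γ·h_c·A = 13.78305 × 8.08667 × 5.14885 = 573.886 kN.
I_c = b·h³/36 = 3.29 × 3.13³/36 = 2.80238 m⁴.
Centre of pressure: y_p = y_c + I_c/(y_c·A) = 8.08667 + 2.80238/(8.08667 × 5.14885) = 8.08667 + 0.067305 = 8.15397 m along the plane.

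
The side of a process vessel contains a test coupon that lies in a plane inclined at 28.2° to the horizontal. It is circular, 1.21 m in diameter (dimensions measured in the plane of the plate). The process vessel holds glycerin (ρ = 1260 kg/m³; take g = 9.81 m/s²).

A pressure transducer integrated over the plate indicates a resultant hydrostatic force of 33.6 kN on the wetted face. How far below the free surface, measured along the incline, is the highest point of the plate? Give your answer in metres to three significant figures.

y_top ≈ 4.40 m

γ = ρg = 1260 × 9.81 / 1000 = 12.3606 kN/m³.
A = π(0.605)² = 1.1499 m².
From F = γ·h_c·A, the centroid depth is h_c = 33.6/(12.3606 × 1.1499) = 2.36396 m.
Let θ = 28.2° be the plate's angle to the horizontal; measure y along the incline from where the plane meets the free surface. Vertical depth h = y·sinθ with sinθ = 0.472551.
Along the incline, y_c = h_c/sinθ = 2.36396/0.472551 = 5.00255 m.
The centroid is at the centre, 0.605 m below the top of the plate, so the highest point sits at y_top = 5.00255 − 0.605 = 4.39755 m along the incline.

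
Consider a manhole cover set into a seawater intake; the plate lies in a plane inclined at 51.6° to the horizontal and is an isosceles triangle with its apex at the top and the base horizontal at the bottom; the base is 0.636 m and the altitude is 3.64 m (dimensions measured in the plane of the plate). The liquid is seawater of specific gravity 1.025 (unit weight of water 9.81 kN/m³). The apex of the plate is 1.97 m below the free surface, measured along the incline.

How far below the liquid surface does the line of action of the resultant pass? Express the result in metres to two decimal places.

γ = 1.025 × 9.81 = 10.05525 kN/m³.
Let θ = 51.6° be the plate's angle to the horizontal; measure y along the incline from where the plane meets the free surface. Vertical depth h = y·sinθ with sinθ = 0.783693.
With the apex up, the centroid sits 2h/3 = 2 × 3.64/3 = 2.42667 m below the apex, so y_c = 1.97 + 2.42667 = 4.39667 m and h_c = 4.39667 × 0.783693 = 3.44564 m.
A = ½ × 0.636 × 3.64 = 1.15752 m².
Resultant F = γ·h_c·A = 10.05525 × 3.44564 × 1.15752 = 40.1043 kN.
I_c = b·h³/36 = 0.636 × 3.64³/36 = 0.852038 m⁴.
Centre of pressure: y_p = y_c + I_c/(y_c·A) = 4.39667 + 0.852038/(4.39667 × 1.15752) = 4.39667 + 0.16742 = 4.56409 m along the plane.
Vertically, h_p = y_p·sinθ = 4.56409 × 0.783693 = 3.57685 m.

h_p = 3.58 m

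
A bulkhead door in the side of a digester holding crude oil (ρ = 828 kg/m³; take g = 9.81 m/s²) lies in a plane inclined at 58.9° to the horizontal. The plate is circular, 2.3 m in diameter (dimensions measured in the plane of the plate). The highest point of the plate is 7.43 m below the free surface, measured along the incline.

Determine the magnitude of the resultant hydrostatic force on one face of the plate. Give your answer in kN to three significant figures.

γ = ρg = 828 × 9.81 / 1000 = 8.12268 kN/m³.
Let θ = 58.9° be the plate's angle to the horizontal; measure y along the incline from where the plane meets the free surface. Vertical depth h = y·sinθ with sinθ = 0.856267.
The centroid is at the centre, 1.15 m below the top of the plate, so y_c = 7.43 + 1.15 = 8.58 m and h_c = 8.58 × 0.856267 = 7.34677 m.
A = π(1.15)² = 4.15476 m².
Resultant F = γ·h_c·A = 8.12268 × 7.34677 × 4.15476 = 247.937 kN.

F ≈ 248 kN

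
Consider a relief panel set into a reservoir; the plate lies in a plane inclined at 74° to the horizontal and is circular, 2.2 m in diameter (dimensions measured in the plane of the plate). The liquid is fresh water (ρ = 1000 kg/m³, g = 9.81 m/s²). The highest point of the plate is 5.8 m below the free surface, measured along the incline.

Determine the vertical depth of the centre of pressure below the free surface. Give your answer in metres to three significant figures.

γ = ρg = 1000 × 9.81 = 9810 N/m³ = 9.81 kN/m³.
Let θ = 74° be the plate's angle to the horizontal; measure y along the incline from where the plane meets the free surface. Vertical depth h = y·sinθ with sinθ = 0.961262.
The centroid is at the centre, 1.1 m below the top of the plate, so y_c = 5.8 + 1.1 = 6.9 m and h_c = 6.9 × 0.961262 = 6.63271 m.
A = π(1.1)² = 3.80133 m².
Resultant F = γ·h_c·A = 9.81 × 6.63271 × 3.80133 = 247.341 kN.
I_c = πr⁴/4 = π × 1.1⁴/4 = 1.1499 m⁴.
Centre of pressure: y_p = y_c + I_c/(y_c·A) = 6.9 + 1.1499/(6.9 × 3.80133) = 6.9 + 0.0438405 = 6.94384 m along the plane.
Vertically, h_p = y_p·sinθ = 6.94384 × 0.961262 = 6.67485 m.

h_p = 6.67 m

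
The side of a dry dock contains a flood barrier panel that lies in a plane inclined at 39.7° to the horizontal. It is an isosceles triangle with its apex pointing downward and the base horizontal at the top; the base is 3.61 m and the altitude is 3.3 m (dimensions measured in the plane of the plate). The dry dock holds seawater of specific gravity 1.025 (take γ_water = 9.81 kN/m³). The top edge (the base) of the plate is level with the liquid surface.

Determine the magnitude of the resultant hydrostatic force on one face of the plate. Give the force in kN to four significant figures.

F ≈ 42.08 kN

γ = 1.025 × 9.81 = 10.05525 kN/m³.
Let θ = 39.7° be the plate's angle to the horizontal; measure y along the incline from where the plane meets the free surface. Vertical depth h = y·sinθ with sinθ = 0.638768.
With the apex down, the centroid sits h/3 = 3.3/3 = 1.1 m below the base (the top edge), so y_c = 1.1 m and h_c = 1.1 × 0.638768 = 0.702645 m.
A = ½ × 3.61 × 3.3 = 5.9565 m².
Resultant F = γ·h_c·A = 10.05525 × 0.702645 × 5.9565 = 42.0843 kN.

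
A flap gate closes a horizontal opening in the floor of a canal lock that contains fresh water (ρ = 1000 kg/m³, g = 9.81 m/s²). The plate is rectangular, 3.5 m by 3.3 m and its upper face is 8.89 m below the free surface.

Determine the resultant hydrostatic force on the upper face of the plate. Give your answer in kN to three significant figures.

F ≈ 1010 kN

γ = ρg = 1000 × 9.81 = 9810 N/m³ = 9.81 kN/m³.
The plate is horizontal, so pressure is uniform at p = γ·h = 9.81 × 8.89 = 87.2109 kN/m².
A = 3.5 × 3.3 = 11.55 m².
F = p·A = 87.2109 × 11.55 = 1007.29 kN.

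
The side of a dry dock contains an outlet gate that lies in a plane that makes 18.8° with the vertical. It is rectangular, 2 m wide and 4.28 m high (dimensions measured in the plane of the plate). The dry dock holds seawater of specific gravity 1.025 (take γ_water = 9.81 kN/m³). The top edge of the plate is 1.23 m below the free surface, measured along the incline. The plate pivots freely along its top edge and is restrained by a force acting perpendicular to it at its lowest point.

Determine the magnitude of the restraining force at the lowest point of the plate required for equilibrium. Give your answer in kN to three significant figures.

P ≈ 166 kN

γ = 1.025 × 9.81 = 10.05525 kN/m³.
The plate makes 18.8° with the vertical, i.e. θ = 90° − 18.8° = 71.2° to the horizontal. Measuring y along the incline from the free-surface line, vertical depth h = y·sinθ with sinθ = 0.946649.
The centroid lies 4.28/2 = 2.14 m below the top edge, so y_c = 1.23 + 2.14 = 3.37 m and h_c = 3.37 × 0.946649 = 3.19021 m.
A = 2 × 4.28 = 8.56 m².
Resultant F = γ·h_c·A = 10.05525 × 3.19021 × 8.56 = 274.591 kN.
I_c = b·h³/12 = 2 × 4.28³/12 = 13.0671 m⁴.
Centre of pressure: y_p = y_c + I_c/(y_c·A) = 3.37 + 13.0671/(3.37 × 8.56) = 3.37 + 0.452976 = 3.82298 m along the plane.
The resultant acts 2.14 + 0.452976 = 2.59298 m (along the plate) below the hinge at the top edge, so the moment about the hinge is M = F × 2.59298 = 274.591 × 2.59298 = 712.009 kN·m.
A normal force at the bottom, 4.28 m from the hinge, must supply this moment: P = 712.009/4.28 = 166.357 kN.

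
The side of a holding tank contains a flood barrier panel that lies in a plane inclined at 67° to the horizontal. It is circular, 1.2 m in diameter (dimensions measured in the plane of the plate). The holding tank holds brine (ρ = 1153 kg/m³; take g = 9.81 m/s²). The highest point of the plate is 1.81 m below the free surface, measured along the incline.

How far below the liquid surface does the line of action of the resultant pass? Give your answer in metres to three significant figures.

h_p = 2.25 m

γ = ρg = 1153 × 9.81 / 1000 = 11.31093 kN/m³.
Let θ = 67° be the plate's angle to the horizontal; measure y along the incline from where the plane meets the free surface. Vertical depth h = y·sinθ with sinθ = 0.920505.
The centroid is at the centre, 0.6 m below the top of the plate, so y_c = 1.81 + 0.6 = 2.41 m and h_c = 2.41 × 0.920505 = 2.21842 m.
A = π(0.6)² = 1.13097 m².
Resultant F = γ·h_c·A = 11.31093 × 2.21842 × 1.13097 = 28.3787 kN.
I_c = πr⁴/4 = π × 0.6⁴/4 = 0.101788 m⁴.
Centre of pressure: y_p = y_c + I_c/(y_c·A) = 2.41 + 0.101788/(2.41 × 1.13097) = 2.41 + 0.0373447 = 2.44734 m along the plane.
Vertically, h_p = y_p·sinθ = 2.44734 × 0.920505 = 2.25279 m.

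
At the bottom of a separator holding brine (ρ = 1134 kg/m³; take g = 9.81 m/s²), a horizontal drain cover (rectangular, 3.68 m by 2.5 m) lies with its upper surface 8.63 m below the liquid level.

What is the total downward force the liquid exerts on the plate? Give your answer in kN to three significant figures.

γ = ρg = 1134 × 9.81 / 1000 = 11.12454 kN/m³.
The plate is horizontal, so pressure is uniform at p = γ·h = 11.12454 × 8.63 = 96.0048 kN/m².
A = 3.68 × 2.5 = 9.2 m².
F = p·A = 96.0048 × 9.2 = 883.244 kN.

F ≈ 883 kN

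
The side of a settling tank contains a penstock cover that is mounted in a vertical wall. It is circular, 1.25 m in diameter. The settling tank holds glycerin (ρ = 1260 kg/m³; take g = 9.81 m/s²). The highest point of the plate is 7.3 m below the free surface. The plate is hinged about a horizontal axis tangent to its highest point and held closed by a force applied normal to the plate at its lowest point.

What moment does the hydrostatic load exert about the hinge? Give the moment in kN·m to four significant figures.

γ = ρg = 1260 × 9.81 / 1000 = 12.3606 kN/m³.
The centroid is at the centre, 0.625 m below the top of the plate, so the centroid depth is h_c = 7.3 + 0.625 = 7.925 m.
A = π(0.625)² = 1.22718 m².
Resultant F = γ·h_c·A = 12.3606 × 7.925 × 1.22718 = 120.212 kN.
I_c = πr⁴/4 = π × 0.625⁴/4 = 0.119842 m⁴.
Centre of pressure: y_p = y_c + I_c/(y_c·A) = 7.925 + 0.119842/(7.925 × 1.22718) = 7.925 + 0.0123226 = 7.93732 m along the plane.
The resultant acts 0.625 + 0.0123226 = 0.637323 m (along the plate) below the hinge at the top edge, so the moment about the hinge is M = F × 0.637323 = 120.212 × 0.637323 = 76.6139 kN·m.

M ≈ 76.61 kN·m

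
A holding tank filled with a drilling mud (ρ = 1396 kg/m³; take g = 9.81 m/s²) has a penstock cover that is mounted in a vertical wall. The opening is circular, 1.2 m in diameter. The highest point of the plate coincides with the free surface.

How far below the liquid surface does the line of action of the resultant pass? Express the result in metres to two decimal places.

h_p = 0.75 m

γ = ρg = 1396 × 9.81 / 1000 = 13.69476 kN/m³.
The centroid is at the centre, 0.6 m below the top of the plate, so the centroid depth is h_c = 0.6 m.
A = π(0.6)² = 1.13097 m².
Resultant F = γ·h_c·A = 13.69476 × 0.6 × 1.13097 = 9.29302 kN.
I_c = πr⁴/4 = π × 0.6⁴/4 = 0.101788 m⁴.
Centre of pressure: y_p = y_c + I_c/(y_c·A) = 0.6 + 0.101788/(0.6 × 1.13097) = 0.6 + 0.150001 = 0.750001 m along the plane.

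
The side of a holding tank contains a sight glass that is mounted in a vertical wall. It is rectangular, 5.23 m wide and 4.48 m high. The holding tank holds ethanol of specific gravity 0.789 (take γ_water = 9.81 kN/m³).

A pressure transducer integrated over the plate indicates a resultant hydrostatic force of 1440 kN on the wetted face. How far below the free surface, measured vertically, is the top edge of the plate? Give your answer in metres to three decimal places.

γ = 0.789 × 9.81 = 7.74009 kN/m³.
A = 5.23 × 4.48 = 23.4304 m².
From F = γ·h_c·A, the centroid depth is h_c = 1440/(7.74009 × 23.4304) = 7.9403 m.
The centroid lies 4.48/2 = 2.24 m below the top edge, so the top edge sits at h_top = 7.9403 − 2.24 = 5.7003 m below the surface.

d_top ≈ 5.700 m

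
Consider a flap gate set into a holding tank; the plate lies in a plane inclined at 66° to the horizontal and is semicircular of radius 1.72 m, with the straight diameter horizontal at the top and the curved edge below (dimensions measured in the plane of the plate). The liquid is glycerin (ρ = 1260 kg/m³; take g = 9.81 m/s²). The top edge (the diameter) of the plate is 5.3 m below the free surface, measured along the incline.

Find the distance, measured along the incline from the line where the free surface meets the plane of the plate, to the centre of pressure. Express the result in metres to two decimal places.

y_p = 6.06 m

γ = ρg = 1260 × 9.81 / 1000 = 12.3606 kN/m³.
Let θ = 66° be the plate's angle to the horizontal; measure y along the incline from where the plane meets the free surface. Vertical depth h = y·sinθ with sinθ = 0.913545.
The centroid of a semicircle lies 4r/(3π) = 0.729991 m from the diameter, here below the top edge, so y_c = 5.3 + 0.729991 = 6.02999 m and h_c = 6.02999 × 0.913545 = 5.50867 m.
A = πr²/2 = π × 1.72²/2 = 4.64704 m².
Resultant F = γ·h_c·A = 12.3606 × 5.50867 × 4.64704 = 316.419 kN.
I_c = (π/8 − 8/(9π))·r⁴ = 0.109757 × 1.72⁴ = 0.960608 m⁴.
Centre of pressure: y_p = y_c + I_c/(y_c·A) = 6.02999 + 0.960608/(6.02999 × 4.64704) = 6.02999 + 0.034281 = 6.06427 m along the plane.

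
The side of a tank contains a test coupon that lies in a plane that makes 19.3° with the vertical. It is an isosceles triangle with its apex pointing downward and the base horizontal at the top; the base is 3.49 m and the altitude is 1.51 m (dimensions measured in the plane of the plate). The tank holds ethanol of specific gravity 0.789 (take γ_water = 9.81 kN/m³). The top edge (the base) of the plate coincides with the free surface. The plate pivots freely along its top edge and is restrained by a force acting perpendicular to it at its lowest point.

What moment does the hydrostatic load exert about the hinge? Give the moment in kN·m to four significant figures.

M ≈ 7.315 kN·m

γ = 0.789 × 9.81 = 7.74009 kN/m³.
The plate makes 19.3° with the vertical, i.e. θ = 90° − 19.3° = 70.7° to the horizontal. Measuring y along the incline from the free-surface line, vertical depth h = y·sinθ with sinθ = 0.943801.
With the apex down, the centroid sits h/3 = 1.51/3 = 0.503333 m below the base (the top edge), so y_c = 0.503333 m and h_c = 0.503333 × 0.943801 = 0.475046 m.
A = ½ × 3.49 × 1.51 = 2.63495 m².
Resultant F = γ·h_c·A = 7.74009 × 0.475046 × 2.63495 = 9.68844 kN.
I_c = b·h³/36 = 3.49 × 1.51³/36 = 0.333775 m⁴.
Centre of pressure: y_p = y_c + I_c/(y_c·A) = 0.503333 + 0.333775/(0.503333 × 2.63495) = 0.503333 + 0.251667 = 0.755 m along the plane.
The resultant acts 0.503333 + 0.251667 = 0.755 m (along the plate) below the hinge at the top edge, so the moment about the hinge is M = F × 0.755 = 9.68844 × 0.755 = 7.31477 kN·m.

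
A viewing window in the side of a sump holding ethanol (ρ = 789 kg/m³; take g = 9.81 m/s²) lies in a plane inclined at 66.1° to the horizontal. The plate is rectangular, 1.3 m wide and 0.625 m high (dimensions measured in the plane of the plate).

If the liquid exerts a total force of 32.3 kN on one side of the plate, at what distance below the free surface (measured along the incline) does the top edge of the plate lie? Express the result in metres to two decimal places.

γ = ρg = 789 × 9.81 / 1000 = 7.74009 kN/m³.
A = 1.3 × 0.625 = 0.8125 m².
From F = γ·h_c·A, the centroid depth is h_c = 32.3/(7.74009 × 0.8125) = 5.1361 m.
Let θ = 66.1° be the plate's angle to the horizontal; measure y along the incline from where the plane meets the free surface. Vertical depth h = y·sinθ with sinθ = 0.914254.
Along the incline, y_c = h_c/sinθ = 5.1361/0.914254 = 5.6178 m.
The centroid lies 0.625/2 = 0.3125 m below the top edge, so the top edge sits at y_top = 5.6178 − 0.3125 = 5.3053 m along the incline.

y_top ≈ 5.31 m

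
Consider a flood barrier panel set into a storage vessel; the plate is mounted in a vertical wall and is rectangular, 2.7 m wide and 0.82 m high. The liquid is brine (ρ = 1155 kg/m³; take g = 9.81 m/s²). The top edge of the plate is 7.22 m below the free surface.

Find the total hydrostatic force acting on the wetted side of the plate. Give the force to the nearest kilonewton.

F ≈ 191 kN

γ = ρg = 1155 × 9.81 / 1000 = 11.33055 kN/m³.
The centroid lies 0.82/2 = 0.41 m below the top edge, so the centroid depth is h_c = 7.22 + 0.41 = 7.63 m.
A = 2.7 × 0.82 = 2.214 m².
Resultant F = γ·h_c·A = 11.33055 × 7.63 × 2.214 = 191.405 kN.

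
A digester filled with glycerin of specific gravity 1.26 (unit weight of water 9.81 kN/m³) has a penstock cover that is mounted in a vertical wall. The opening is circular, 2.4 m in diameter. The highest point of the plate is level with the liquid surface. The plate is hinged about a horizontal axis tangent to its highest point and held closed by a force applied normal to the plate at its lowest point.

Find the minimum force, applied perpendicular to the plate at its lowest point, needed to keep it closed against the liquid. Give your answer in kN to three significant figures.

γ = 1.26 × 9.81 = 12.3606 kN/m³.
The centroid is at the centre, 1.2 m below the top of the plate, so the centroid depth is h_c = 1.2 m.
A = π(1.2)² = 4.52389 m².
Resultant F = γ·h_c·A = 12.3606 × 1.2 × 4.52389 = 67.1016 kN.
I_c = πr⁴/4 = π × 1.2⁴/4 = 1.6286 m⁴.
Centre of pressure: y_p = y_c + I_c/(y_c·A) = 1.2 + 1.6286/(1.2 × 4.52389) = 1.2 + 0.3 = 1.5 m along the plane.
The resultant acts 1.2 + 0.3 = 1.5 m (along the plate) below the hinge at the top edge, so the moment about the hinge is M = F × 1.5 = 67.1016 × 1.5 = 100.652 kN·m.
A normal force at the bottom, 2.4 m from the hinge, must supply this moment: P = 100.652/2.4 = 41.9383 kN.

P ≈ 41.9 kN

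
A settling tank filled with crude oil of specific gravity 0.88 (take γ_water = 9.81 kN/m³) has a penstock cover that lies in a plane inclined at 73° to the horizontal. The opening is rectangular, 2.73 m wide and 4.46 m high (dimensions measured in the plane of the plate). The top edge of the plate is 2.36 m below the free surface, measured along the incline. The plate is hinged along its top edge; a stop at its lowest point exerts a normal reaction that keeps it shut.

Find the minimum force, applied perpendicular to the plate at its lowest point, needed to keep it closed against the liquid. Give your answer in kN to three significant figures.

γ = 0.88 × 9.81 = 8.6328 kN/m³.
Let θ = 73° be the plate's angle to the horizontal; measure y along the incline from where the plane meets the free surface. Vertical depth h = y·sinθ with sinθ = 0.956305.
The centroid lies 4.46/2 = 2.23 m below the top edge, so y_c = 2.36 + 2.23 = 4.59 m and h_c = 4.59 × 0.956305 = 4.38944 m.
A = 2.73 × 4.46 = 12.1758 m².
Resultant F = γ·h_c·A = 8.6328 × 4.38944 × 12.1758 = 461.38 kN.
I_c = b·h³/12 = 2.73 × 4.46³/12 = 20.183 m⁴.
Centre of pressure: y_p = y_c + I_c/(y_c·A) = 4.59 + 20.183/(4.59 × 12.1758) = 4.59 + 0.36114 = 4.95114 m along the plane.
The resultant acts 2.23 + 0.36114 = 2.59114 m (along the plate) below the hinge at the top edge, so the moment about the hinge is M = F × 2.59114 = 461.38 × 2.59114 = 1195.5 kN·m.
A normal force at the bottom, 4.46 m from the hinge, must supply this moment: P = 1195.5/4.46 = 268.049 kN.

P ≈ 268 kN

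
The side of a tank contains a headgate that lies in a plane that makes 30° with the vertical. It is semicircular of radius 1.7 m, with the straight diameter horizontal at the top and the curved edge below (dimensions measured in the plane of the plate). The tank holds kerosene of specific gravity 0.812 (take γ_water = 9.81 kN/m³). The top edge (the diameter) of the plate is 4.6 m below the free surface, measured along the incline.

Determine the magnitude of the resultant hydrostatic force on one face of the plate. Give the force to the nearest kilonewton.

γ = 0.812 × 9.81 = 7.96572 kN/m³.
The plate makes 30° with the vertical, i.e. θ = 90° − 30° = 60° to the horizontal. Measuring y along the incline from the free-surface line, vertical depth h = y·sinθ with sinθ = 0.866025.
The centroid of a semicircle lies 4r/(3π) = 0.721502 m from the diameter, here below the top edge, so y_c = 4.6 + 0.721502 = 5.3215 m and h_c = 5.3215 × 0.866025 = 4.60855 m.
A = πr²/2 = π × 1.7²/2 = 4.5396 m².
Resultant F = γ·h_c·A = 7.96572 × 4.60855 × 4.5396 = 166.651 kN.

F ≈ 167 kN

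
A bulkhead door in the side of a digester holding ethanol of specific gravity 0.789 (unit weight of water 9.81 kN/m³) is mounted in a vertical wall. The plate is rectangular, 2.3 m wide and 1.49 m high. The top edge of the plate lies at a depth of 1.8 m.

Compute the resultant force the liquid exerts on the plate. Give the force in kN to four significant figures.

F ≈ 67.51 kN

γ = 0.789 × 9.81 = 7.74009 kN/m³.
The centroid lies 1.49/2 = 0.745 m below the top edge, so the centroid depth is h_c = 1.8 + 0.745 = 2.545 m.
A = 2.3 × 1.49 = 3.427 m².
Resultant F = γ·h_c·A = 7.74009 × 2.545 × 3.427 = 67.5069 kN.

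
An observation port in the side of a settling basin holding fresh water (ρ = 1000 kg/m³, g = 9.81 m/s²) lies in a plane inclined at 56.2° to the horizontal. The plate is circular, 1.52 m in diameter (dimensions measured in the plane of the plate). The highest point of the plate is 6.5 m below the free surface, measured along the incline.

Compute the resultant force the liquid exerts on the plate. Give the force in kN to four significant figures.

F ≈ 107.4 kN

γ = ρg = 1000 × 9.81 = 9810 N/m³ = 9.81 kN/m³.
Let θ = 56.2° be the plate's angle to the horizontal; measure y along the incline from where the plane meets the free surface. Vertical depth h = y·sinθ with sinθ = 0.830984.
The centroid is at the centre, 0.76 m below the top of the plate, so y_c = 6.5 + 0.76 = 7.26 m and h_c = 7.26 × 0.830984 = 6.03294 m.
A = π(0.76)² = 1.81458 m².
Resultant F = γ·h_c·A = 9.81 × 6.03294 × 1.81458 = 107.393 kN.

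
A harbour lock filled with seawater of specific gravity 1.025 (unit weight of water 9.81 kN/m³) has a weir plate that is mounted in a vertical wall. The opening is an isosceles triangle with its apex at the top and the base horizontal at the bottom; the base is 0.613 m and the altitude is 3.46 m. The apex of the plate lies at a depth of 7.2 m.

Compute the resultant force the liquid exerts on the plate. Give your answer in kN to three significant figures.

γ = 1.025 × 9.81 = 10.05525 kN/m³.
With the apex up, the centroid sits 2h/3 = 2 × 3.46/3 = 2.30667 m below the apex, so the centroid depth is h_c = 7.2 + 2.30667 = 9.50667 m.
A = ½ × 0.613 × 3.46 = 1.06049 m².
Resultant F = γ·h_c·A = 10.05525 × 9.50667 × 1.06049 = 101.374 kN.

F ≈ 101 kN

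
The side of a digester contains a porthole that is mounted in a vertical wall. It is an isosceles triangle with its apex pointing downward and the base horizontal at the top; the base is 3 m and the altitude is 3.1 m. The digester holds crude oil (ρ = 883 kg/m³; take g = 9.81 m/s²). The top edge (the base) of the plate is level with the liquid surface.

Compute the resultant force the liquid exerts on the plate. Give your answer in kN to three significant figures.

γ = ρg = 883 × 9.81 / 1000 = 8.66223 kN/m³.
With the apex down, the centroid sits h/3 = 3.1/3 = 1.03333 m below the base (the top edge), so the centroid depth is h_c = 1.03333 m.
A = ½ × 3 × 3.1 = 4.65 m².
Resultant F = γ·h_c·A = 8.66223 × 1.03333 × 4.65 = 41.6219 kN.

F ≈ 41.6 kN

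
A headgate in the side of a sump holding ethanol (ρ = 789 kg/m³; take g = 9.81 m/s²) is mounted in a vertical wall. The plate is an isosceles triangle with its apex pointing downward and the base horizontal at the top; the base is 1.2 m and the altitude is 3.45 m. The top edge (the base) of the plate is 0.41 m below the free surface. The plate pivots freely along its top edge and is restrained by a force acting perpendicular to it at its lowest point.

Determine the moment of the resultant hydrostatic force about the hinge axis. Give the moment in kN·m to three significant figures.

M ≈ 39.3 kN·m

γ = ρg = 789 × 9.81 / 1000 = 7.74009 kN/m³.
With the apex down, the centroid sits h/3 = 3.45/3 = 1.15 m below the base (the top edge), so the centroid depth is h_c = 0.41 + 1.15 = 1.56 m.
A = ½ × 1.2 × 3.45 = 2.07 m².
Resultant F = γ·h_c·A = 7.74009 × 1.56 × 2.07 = 24.9943 kN.
I_c = b·h³/36 = 1.2 × 3.45³/36 = 1.36879 m⁴.
Centre of pressure: y_p = y_c + I_c/(y_c·A) = 1.56 + 1.36879/(1.56 × 2.07) = 1.56 + 0.423879 = 1.98388 m along the plane.
The resultant acts 1.15 + 0.423879 = 1.57388 m (along the plate) below the hinge at the top edge, so the moment about the hinge is M = F × 1.57388 = 24.9943 × 1.57388 = 39.338 kN·m.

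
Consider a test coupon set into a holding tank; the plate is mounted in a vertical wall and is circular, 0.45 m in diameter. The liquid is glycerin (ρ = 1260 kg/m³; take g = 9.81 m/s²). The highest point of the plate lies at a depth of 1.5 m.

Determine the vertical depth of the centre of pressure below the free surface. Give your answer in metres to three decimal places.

h_p = 1.732 m

γ = ρg = 1260 × 9.81 / 1000 = 12.3606 kN/m³.
The centroid is at the centre, 0.225 m below the top of the plate, so the centroid depth is h_c = 1.5 + 0.225 = 1.725 m.
A = π(0.225)² = 0.159043 m².
Resultant F = γ·h_c·A = 12.3606 × 1.725 × 0.159043 = 3.39112 kN.
I_c = πr⁴/4 = π × 0.225⁴/4 = 0.00201289 m⁴.
Centre of pressure: y_p = y_c + I_c/(y_c·A) = 1.725 + 0.00201289/(1.725 × 0.159043) = 1.725 + 0.00733696 = 1.73234 m along the plane.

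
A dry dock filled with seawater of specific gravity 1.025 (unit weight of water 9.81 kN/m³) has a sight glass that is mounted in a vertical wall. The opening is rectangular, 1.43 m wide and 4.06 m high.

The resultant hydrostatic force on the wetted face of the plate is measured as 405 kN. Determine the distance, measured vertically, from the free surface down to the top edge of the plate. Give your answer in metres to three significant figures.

γ = 1.025 × 9.81 = 10.05525 kN/m³.
A = 1.43 × 4.06 = 5.8058 m².
From F = γ·h_c·A, the centroid depth is h_c = 405/(10.05525 × 5.8058) = 6.93745 m.
The centroid lies 4.06/2 = 2.03 m below the top edge, so the top edge sits at h_top = 6.93745 − 2.03 = 4.90745 m below the surface.

d_top ≈ 4.91 m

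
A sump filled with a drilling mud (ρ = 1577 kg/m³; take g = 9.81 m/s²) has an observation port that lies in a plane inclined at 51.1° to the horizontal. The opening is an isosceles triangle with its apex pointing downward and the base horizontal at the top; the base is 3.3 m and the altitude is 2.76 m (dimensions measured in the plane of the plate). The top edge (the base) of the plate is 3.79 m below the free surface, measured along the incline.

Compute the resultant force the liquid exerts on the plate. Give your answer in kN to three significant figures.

F ≈ 258 kN

γ = ρg = 1577 × 9.81 / 1000 = 15.47037 kN/m³.
Let θ = 51.1° be the plate's angle to the horizontal; measure y along the incline from where the plane meets the free surface. Vertical depth h = y·sinθ with sinθ = 0.778243.
With the apex down, the centroid sits h/3 = 2.76/3 = 0.92 m below the base (the top edge), so y_c = 3.79 + 0.92 = 4.71 m and h_c = 4.71 × 0.778243 = 3.66552 m.
A = ½ × 3.3 × 2.76 = 4.554 m².
Resultant F = γ·h_c·A = 15.47037 × 3.66552 × 4.554 = 258.243 kN.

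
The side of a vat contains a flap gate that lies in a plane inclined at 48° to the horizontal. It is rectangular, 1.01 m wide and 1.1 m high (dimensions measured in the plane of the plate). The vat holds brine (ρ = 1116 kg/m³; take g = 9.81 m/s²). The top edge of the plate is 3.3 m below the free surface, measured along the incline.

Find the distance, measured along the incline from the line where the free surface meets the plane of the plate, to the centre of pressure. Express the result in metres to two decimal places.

γ = ρg = 1116 × 9.81 / 1000 = 10.94796 kN/m³.
Let θ = 48° be the plate's angle to the horizontal; measure y along the incline from where the plane meets the free surface. Vertical depth h = y·sinθ with sinθ = 0.743145.
The centroid lies 1.1/2 = 0.55 m below the top edge, so y_c = 3.3 + 0.55 = 3.85 m and h_c = 3.85 × 0.743145 = 2.86111 m.
A = 1.01 × 1.1 = 1.111 m².
Resultant F = γ·h_c·A = 10.94796 × 2.86111 × 1.111 = 34.8002 kN.
I_c = b·h³/12 = 1.01 × 1.1³/12 = 0.112026 m⁴.
Centre of pressure: y_p = y_c + I_c/(y_c·A) = 3.85 + 0.112026/(3.85 × 1.111) = 3.85 + 0.0261905 = 3.87619 m along the plane.

y_p = 3.88 m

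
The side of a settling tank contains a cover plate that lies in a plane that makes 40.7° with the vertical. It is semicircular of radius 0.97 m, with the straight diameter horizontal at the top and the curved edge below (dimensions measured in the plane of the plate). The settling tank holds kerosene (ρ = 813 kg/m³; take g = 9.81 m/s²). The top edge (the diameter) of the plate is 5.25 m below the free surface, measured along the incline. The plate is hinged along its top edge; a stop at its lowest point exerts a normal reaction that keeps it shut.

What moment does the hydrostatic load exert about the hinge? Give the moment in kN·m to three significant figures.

γ = ρg = 813 × 9.81 / 1000 = 7.97553 kN/m³.
The plate makes 40.7° with the vertical, i.e. θ = 90° − 40.7° = 49.3° to the horizontal. Measuring y along the incline from the free-surface line, vertical depth h = y·sinθ with sinθ = 0.758134.
The centroid of a semicircle lies 4r/(3π) = 0.411681 m from the diameter, here below the top edge, so y_c = 5.25 + 0.411681 = 5.66168 m and h_c = 5.66168 × 0.758134 = 4.29231 m.
A = πr²/2 = π × 0.97²/2 = 1.47796 m².
Resultant F = γ·h_c·A = 7.97553 × 4.29231 × 1.47796 = 50.5957 kN.
I_c = (π/8 − 8/(9π))·r⁴ = 0.109757 × 0.97⁴ = 0.0971671 m⁴.
Centre of pressure: y_p = y_c + I_c/(y_c·A) = 5.66168 + 0.0971671/(5.66168 × 1.47796) = 5.66168 + 0.0116121 = 5.67329 m along the plane.
The resultant acts 0.411681 + 0.0116121 = 0.423293 m (along the plate) below the hinge at the top edge, so the moment about the hinge is M = F × 0.423293 = 50.5957 × 0.423293 = 21.4168 kN·m.

M ≈ 21.4 kN·m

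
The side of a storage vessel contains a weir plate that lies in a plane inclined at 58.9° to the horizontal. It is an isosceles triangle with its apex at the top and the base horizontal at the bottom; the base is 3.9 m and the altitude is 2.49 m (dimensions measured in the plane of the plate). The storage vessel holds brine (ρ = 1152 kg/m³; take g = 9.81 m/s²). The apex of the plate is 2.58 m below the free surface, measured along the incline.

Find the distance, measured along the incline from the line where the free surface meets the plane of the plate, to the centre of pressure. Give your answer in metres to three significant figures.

γ = ρg = 1152 × 9.81 / 1000 = 11.30112 kN/m³.
Let θ = 58.9° be the plate's angle to the horizontal; measure y along the incline from where the plane meets the free surface. Vertical depth h = y·sinθ with sinθ = 0.856267.
With the apex up, the centroid sits 2h/3 = 2 × 2.49/3 = 1.66 m below the apex, so y_c = 2.58 + 1.66 = 4.24 m and h_c = 4.24 × 0.856267 = 3.63057 m.
A = ½ × 3.9 × 2.49 = 4.8555 m².
Resultant F = γ·h_c·A = 11.30112 × 3.63057 × 4.8555 = 199.219 kN.
I_c = b·h³/36 = 3.9 × 2.49³/36 = 1.67248 m⁴.
Centre of pressure: y_p = y_c + I_c/(y_c·A) = 4.24 + 1.67248/(4.24 × 4.8555) = 4.24 + 0.0812384 = 4.32124 m along the plane.

y_p = 4.32 m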